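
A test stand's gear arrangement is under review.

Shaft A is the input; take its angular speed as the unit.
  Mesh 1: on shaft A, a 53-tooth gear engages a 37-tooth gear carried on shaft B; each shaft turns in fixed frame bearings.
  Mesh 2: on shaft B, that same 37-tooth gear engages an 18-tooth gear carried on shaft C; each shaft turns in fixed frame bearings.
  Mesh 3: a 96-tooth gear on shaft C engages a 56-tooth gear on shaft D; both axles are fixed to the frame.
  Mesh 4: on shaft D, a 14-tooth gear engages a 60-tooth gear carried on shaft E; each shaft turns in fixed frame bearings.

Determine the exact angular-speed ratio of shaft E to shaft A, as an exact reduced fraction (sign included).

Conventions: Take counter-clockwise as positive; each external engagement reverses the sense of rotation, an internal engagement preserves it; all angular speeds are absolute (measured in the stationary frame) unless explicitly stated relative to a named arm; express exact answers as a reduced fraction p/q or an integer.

53/45

class = fixed-axis compound train [4 meshes; 4 ratios multiply, 4 sense flips]
mesh 1 [53T→37T]: running ratio 53/37, sense −
mesh 2 [37T→18T]: running ratio 53/18, sense +
mesh 3 [96T→56T]: running ratio 106/21, sense −
mesh 4 [14T→60T]: running ratio 53/45, sense +
ω_out/ω_in = 53/45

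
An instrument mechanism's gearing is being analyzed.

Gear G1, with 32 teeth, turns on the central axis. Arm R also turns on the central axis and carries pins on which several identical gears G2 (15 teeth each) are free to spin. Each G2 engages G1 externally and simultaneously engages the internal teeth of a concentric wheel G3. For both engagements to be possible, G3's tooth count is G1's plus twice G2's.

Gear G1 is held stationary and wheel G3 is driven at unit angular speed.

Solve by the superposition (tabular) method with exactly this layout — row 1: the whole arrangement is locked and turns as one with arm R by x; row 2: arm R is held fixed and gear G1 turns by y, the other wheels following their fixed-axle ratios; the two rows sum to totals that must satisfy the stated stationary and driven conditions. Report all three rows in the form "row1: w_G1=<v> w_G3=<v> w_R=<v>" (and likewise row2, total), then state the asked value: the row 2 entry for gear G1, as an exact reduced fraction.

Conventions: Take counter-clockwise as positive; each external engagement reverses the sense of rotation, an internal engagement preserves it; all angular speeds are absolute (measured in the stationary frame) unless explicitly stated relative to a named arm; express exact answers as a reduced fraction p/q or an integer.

row1: w_G1=31/47 w_G3=31/47 w_R=31/47
row2: w_G1=-31/47 w_G3=16/47 w_R=0
total: w_G1=0 w_G3=1 w_R=31/47
asked value: -31/47

recognized (axles ride arm R): planetary set, 32/15/62 teeth
row 1 (train locked, turned with arm): all members turn x
superposition row 2 [arm held]: sun y, ring −(32/62)·y, arm 0
boundary: total ω_sun = x + y = 0 and total ω_ring = x − (32/62)·y = 1  ⇒  y = -31/47, x = 31/47
row 2 ring = −(32/62)·(-31/47) = 16/47
totals (row 1 + row 2): sun 31/47 + (-31/47) = 0, ring 31/47 + 16/47 = 1, arm 31/47 + 0 = 31/47
asked cell (row2, sun) = -31/47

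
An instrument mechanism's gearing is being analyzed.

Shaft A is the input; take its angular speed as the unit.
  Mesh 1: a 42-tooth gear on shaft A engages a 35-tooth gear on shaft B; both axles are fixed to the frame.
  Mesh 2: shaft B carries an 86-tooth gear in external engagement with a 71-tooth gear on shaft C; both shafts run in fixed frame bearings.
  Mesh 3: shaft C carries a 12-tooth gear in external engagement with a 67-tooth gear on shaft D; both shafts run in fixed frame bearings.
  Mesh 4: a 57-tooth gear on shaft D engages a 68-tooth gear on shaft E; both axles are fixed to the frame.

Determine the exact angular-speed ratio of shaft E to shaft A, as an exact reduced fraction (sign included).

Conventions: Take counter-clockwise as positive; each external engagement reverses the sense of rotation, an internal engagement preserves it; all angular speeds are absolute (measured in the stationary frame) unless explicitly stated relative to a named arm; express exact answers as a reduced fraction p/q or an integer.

88236/404345

class = fixed-axis compound train [4 meshes; 4 ratios multiply, 4 sense flips]
mesh 1 [42T→35T]: running ratio 6/5, sense −
mesh 2 [86T→71T]: running ratio 516/355, sense +
mesh 3 [12T→67T]: running ratio 6192/23785, sense −
mesh 4 [57T→68T]: running ratio 88236/404345, sense +
ω_out/ω_in = 88236/404345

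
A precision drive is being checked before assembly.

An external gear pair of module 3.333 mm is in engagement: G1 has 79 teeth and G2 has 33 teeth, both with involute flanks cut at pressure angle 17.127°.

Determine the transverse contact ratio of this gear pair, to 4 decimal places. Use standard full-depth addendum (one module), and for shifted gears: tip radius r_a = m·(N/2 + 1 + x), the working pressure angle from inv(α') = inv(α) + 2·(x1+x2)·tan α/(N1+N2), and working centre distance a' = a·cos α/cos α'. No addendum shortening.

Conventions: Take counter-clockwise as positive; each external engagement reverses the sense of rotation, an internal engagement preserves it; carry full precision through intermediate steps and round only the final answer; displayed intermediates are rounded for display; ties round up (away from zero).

topology: single-mesh involute geometry — m = 3.333, 79T/33T pair
base radii: r_b1 = 125.815239, r_b2 = 52.555733
tip radii: r_a1 = 134.986500, r_a2 = 58.327500
no profile shift: α' = α, a' = a
action lengths: √(r_a1²−r_b1²) = 48.906858, √(r_a2²−r_b2²) = 25.298067
base pitch p_b = π·m·cos α = 10.006588
CR = (48.906858 + 25.298067 − 186.648000·sin 17.12700°)/10.006588 = 1.922616
contact ratio ≈ 1.9226

1.9226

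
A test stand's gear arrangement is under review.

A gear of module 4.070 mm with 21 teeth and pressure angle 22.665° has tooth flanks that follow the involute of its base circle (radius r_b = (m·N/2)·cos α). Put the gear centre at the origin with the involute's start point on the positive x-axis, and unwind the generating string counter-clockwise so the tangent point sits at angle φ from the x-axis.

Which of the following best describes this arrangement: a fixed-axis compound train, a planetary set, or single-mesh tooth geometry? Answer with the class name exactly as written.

topology: single-mesh involute geometry — m = 4.070, N = 21
classification: single-mesh tooth geometry

single-mesh tooth geometry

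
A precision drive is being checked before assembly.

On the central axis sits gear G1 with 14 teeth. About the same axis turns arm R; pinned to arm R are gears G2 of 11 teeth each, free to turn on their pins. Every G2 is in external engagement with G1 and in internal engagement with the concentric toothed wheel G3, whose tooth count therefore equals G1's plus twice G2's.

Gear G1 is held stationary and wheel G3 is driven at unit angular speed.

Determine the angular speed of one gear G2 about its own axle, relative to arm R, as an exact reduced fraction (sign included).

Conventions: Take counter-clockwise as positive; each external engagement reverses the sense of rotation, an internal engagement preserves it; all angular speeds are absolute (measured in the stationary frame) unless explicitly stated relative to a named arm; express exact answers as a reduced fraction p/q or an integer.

252/275

recognized (axles ride arm R): planetary set, 14/11/36 teeth
ring teeth: 14 + 2·11 = 36
14(ω_sun−ω_arm) = −36(ω_ring−ω_arm),  ω_sun = 0, ω_ring = 1
14(0−ω_arm) = −36(1−ω_arm)  ⇒  50·ω_arm = 36  ⇒  ω_arm = 18/25
sun–planet mesh: 14·(0−18/25) = −11·(ω_p−ω_arm)  ⇒  ω_p−ω_arm = 252/275
exact speed ratio = 252/275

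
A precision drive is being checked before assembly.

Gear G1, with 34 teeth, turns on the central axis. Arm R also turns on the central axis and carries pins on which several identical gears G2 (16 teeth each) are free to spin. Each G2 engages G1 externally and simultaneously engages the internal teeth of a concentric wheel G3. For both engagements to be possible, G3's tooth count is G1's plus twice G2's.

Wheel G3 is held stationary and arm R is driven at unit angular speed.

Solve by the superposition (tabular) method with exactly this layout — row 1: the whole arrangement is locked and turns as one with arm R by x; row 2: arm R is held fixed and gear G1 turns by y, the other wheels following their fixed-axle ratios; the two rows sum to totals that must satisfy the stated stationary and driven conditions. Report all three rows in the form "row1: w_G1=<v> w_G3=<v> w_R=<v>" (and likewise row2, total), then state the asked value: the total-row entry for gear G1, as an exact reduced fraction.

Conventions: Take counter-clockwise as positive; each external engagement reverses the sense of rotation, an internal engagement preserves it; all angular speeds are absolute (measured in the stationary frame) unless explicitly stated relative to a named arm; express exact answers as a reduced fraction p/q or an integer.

row1: w_G1=1 w_G3=1 w_R=1
row2: w_G1=33/17 w_G3=-1 w_R=0
total: w_G1=50/17 w_G3=0 w_R=1
asked value: 50/17

topology: planetary set — G1 34T / G2 16T / G3 66T, arm = carrier (Willis)
row 1 (train locked, turned with arm): all members turn x
row 2: sun turns y, ring = −(34/66)·y, arm 0
boundary: total ω_ring = x − (34/66)·y = 0 and total ω_arm = x = 1  ⇒  y = 33/17, x = 1
row 2 ring = −(34/66)·33/17 = -1
totals (row 1 + row 2): sun 1 + 33/17 = 50/17, ring 1 + (-1) = 0, arm 1 + 0 = 1
asked cell (total, sun) = 50/17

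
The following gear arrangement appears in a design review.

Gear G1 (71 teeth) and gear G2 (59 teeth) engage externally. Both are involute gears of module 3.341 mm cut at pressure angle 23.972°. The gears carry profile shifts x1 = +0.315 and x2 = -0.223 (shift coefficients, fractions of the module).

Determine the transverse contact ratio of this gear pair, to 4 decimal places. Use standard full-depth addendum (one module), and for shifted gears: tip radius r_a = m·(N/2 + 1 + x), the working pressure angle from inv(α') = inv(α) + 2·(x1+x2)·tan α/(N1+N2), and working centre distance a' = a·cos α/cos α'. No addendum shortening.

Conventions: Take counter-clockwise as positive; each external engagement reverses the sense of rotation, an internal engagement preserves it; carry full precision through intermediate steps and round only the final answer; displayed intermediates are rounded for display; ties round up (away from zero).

1.5901

recognized (one external pair, fixed centres): single-mesh tooth geometry, m = 3.341, N1 = 71, N2 = 59
base radii: r_b1 = 108.375078, r_b2 = 90.058163
tip radii: r_a1 = 122.998915, r_a2 = 101.155457
inv(α') = inv(23.972°) + 2·(+0.315-0.223)·tan α/(71+59) = 0.02688226  ⇒  α' = 24.15284°
a' = a·cos α / cos α' = 217.1650·cos 23.972°/cos 24.15284° = 217.471284
action lengths: √(r_a1²−r_b1²) = 58.168510, √(r_a2²−r_b2²) = 46.064669
base pitch p_b = π·m·cos α = 9.590714
CR = (58.168510 + 46.064669 − 217.471284·sin 24.15284°)/9.590714 = 1.590079
contact ratio ≈ 1.5901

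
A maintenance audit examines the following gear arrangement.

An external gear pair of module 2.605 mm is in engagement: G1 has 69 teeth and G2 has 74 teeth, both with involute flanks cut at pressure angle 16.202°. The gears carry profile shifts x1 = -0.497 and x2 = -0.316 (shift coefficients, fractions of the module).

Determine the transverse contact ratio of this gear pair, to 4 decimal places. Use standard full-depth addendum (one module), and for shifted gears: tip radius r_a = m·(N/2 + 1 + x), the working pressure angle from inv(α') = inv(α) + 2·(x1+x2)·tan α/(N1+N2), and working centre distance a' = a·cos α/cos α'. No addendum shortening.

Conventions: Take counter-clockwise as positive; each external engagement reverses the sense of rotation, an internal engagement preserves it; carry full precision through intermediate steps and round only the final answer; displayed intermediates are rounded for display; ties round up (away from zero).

2.4332

recognized (one external pair, fixed centres): single-mesh tooth geometry, m = 2.605, N1 = 69, N2 = 74
base radii: r_b1 = 86.303119, r_b2 = 92.556968
tip radii: r_a1 = 91.182815, r_a2 = 98.166820
inv(α') = inv(16.202°) + 2·(-0.497-0.316)·tan α/(69+74) = 0.00448256  ⇒  α' = 13.52307°
a' = a·cos α / cos α' = 186.2575·cos 16.202°/cos 13.52307° = 183.960231
action lengths: √(r_a1²−r_b1²) = 29.429193, √(r_a2²−r_b2²) = 32.709818
base pitch p_b = π·m·cos α = 7.858819
CR = (29.429193 + 32.709818 − 183.960231·sin 13.52307°)/7.858819 = 2.433231
contact ratio ≈ 2.4332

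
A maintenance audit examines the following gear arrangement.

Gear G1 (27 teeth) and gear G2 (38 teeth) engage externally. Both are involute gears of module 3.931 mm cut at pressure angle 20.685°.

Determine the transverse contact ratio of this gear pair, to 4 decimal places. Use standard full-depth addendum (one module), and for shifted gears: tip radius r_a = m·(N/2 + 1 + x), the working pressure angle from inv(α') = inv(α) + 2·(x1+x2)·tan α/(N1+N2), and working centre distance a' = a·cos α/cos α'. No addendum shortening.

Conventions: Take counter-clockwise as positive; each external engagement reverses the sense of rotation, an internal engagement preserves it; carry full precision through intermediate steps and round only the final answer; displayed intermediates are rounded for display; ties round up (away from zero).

1.6368

topology: single-mesh involute geometry — m = 3.931, 27T/38T pair
base radii: r_b1 = 49.647521, r_b2 = 69.874289
tip radii: r_a1 = 56.999500, r_a2 = 78.620000
no profile shift: α' = α, a' = a
action lengths: √(r_a1²−r_b1²) = 28.001191, √(r_a2²−r_b2²) = 36.037317
base pitch p_b = π·m·cos α = 11.553503
CR = (28.001191 + 36.037317 − 127.757500·sin 20.68500°)/11.553503 = 1.636797
contact ratio ≈ 1.6368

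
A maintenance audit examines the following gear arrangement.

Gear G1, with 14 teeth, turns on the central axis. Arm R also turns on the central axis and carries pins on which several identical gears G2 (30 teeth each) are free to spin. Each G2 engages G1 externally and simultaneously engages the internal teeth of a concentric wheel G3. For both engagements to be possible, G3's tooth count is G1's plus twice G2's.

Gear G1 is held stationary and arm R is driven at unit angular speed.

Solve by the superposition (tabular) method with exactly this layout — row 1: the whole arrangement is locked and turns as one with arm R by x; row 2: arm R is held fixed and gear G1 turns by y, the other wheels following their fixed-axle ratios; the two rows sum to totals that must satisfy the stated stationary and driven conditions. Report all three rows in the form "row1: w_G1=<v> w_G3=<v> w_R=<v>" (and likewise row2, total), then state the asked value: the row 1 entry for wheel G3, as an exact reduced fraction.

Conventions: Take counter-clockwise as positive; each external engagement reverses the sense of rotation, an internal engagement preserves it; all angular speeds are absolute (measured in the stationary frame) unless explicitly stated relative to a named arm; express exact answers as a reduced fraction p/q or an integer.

row1: w_G1=1 w_G3=1 w_R=1
row2: w_G1=-1 w_G3=7/37 w_R=0
total: w_G1=0 w_G3=44/37 w_R=1
asked value: 1

class = planetary set [G3 = 14+2·30 = 74; Willis about the carrier]
superposition row 1 [locked train]: every member turns x
superposition row 2 [arm held]: sun y, ring −(14/74)·y, arm 0
boundary: total ω_sun = x + y = 0 and total ω_arm = x = 1  ⇒  y = -1, x = 1
row 2 ring = −(14/74)·(-1) = 7/37
totals (row 1 + row 2): sun 1 + (-1) = 0, ring 1 + 7/37 = 44/37, arm 1 + 0 = 1
asked cell (row1, ring) = 1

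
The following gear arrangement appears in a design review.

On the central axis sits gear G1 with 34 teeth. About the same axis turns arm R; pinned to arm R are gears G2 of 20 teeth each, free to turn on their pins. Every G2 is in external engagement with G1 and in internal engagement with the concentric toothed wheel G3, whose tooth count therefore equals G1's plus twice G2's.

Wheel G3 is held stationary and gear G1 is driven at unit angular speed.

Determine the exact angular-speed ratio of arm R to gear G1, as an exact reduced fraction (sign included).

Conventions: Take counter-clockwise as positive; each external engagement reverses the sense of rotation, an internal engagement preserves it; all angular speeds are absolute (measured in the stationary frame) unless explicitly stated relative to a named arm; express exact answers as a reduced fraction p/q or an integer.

17/54

topology: planetary set — G1 34T / G2 20T / G3 74T, arm = carrier (Willis)
ring teeth: 34 + 2·20 = 74
34(ω_sun−ω_arm) = −74(ω_ring−ω_arm),  ω_ring = 0, ω_sun = 1
34(1−ω_arm) = −74(0−ω_arm)  ⇒  108·ω_arm = 34  ⇒  ω_arm = 17/54
ω_out/ω_in = 17/54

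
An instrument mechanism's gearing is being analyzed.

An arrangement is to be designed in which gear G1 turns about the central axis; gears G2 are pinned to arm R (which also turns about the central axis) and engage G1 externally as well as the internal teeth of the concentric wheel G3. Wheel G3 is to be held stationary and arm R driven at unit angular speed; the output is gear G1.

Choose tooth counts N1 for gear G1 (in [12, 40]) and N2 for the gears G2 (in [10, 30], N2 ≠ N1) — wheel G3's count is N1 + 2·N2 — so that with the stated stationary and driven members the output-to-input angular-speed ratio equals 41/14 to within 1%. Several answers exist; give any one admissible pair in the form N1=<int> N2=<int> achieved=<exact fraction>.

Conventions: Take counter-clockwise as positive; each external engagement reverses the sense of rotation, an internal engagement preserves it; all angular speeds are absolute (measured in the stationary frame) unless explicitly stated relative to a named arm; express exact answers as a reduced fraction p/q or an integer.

N1=28 N2=13 achieved=41/14

design class (target 41/14): planetary set
Willis with ω_ring = 0: ω_sun/ω_arm = (N1+N3)/N1; set equal to 41/14  ⇒  N3/N1 = 41/14 − 1 = 27/14
N3 = N1 + 2·N2  ⇒  N2/N1 = (N3/N1 − 1)/2 = (27/14 − 1)/2 = 13/28
smallest multiple with N1 ≥ 12 and N2 ≥ 10: k = 1  ⇒  N1 = 1·28 = 28, N2 = 1·13 = 13 (N1 ≤ 40, N2 ≤ 30, N2 ≠ N1 ✓), N3 = 28 + 2·13 = 54
check: (N1+N3)/N1 with N1 = 28, N3 = 54 gives 41/14; |achieved − target| = 0 ≤ 41/1400 ✓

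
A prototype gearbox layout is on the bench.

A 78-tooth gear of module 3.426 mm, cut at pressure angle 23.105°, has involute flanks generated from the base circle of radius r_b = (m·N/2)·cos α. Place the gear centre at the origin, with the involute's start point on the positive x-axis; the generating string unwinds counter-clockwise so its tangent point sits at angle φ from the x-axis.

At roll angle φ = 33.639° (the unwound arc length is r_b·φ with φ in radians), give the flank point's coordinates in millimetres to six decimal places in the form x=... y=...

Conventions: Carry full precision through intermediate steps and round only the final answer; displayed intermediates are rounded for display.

x=142.287007 y=8.008199

single-mesh involute tooth geometry (78T wheel at module 3.426)
pitch radius r_p = m·N/2 = 3.426·78/2 = 133.614000
base radius r_b = r_p·cos α = 133.614000·cos 23.105° = 122.896454
roll angle φ = 33.639° = 0.58711131 rad
x = r_b·(cos φ + φ·sin φ) = 142.287007
y = r_b·(sin φ − φ·cos φ) = 8.008199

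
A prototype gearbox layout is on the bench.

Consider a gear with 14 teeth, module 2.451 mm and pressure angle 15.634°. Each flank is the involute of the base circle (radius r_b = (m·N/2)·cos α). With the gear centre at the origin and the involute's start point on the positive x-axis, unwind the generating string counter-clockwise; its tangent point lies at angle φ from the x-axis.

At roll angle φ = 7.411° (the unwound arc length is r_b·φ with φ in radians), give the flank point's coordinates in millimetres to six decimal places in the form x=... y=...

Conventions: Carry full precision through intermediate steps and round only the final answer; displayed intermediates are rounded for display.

recognized (one wheel, involute flank): single-mesh tooth geometry, m = 2.451, N = 14
pitch radius r_p = m·N/2 = 2.451·14/2 = 17.157000
base radius r_b = r_p·cos α = 17.157000·cos 15.634° = 16.522239
roll angle φ = 7.411° = 0.12934635 rad
x = r_b·(cos φ + φ·sin φ) = 16.659874
y = r_b·(sin φ − φ·cos φ) = 0.011898

x=16.659874 y=0.011898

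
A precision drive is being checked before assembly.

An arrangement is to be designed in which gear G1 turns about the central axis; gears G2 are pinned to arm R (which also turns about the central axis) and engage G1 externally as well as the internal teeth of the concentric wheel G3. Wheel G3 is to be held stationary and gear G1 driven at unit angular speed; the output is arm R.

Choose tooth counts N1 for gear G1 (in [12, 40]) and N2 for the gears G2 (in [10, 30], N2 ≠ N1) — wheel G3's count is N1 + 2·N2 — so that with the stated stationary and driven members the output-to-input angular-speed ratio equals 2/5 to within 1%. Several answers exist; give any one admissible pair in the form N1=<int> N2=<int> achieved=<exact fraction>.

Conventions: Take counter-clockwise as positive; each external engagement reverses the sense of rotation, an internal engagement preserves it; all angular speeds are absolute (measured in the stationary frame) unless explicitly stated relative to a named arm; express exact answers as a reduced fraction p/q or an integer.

topology: planetary set — design target 2/5, arm = carrier (Willis)
Willis with ω_ring = 0: ω_arm/ω_sun = N1/(N1+N3); set equal to 2/5  ⇒  N3/N1 = 1/(2/5) − 1 = 3/2
N3 = N1 + 2·N2  ⇒  N2/N1 = (N3/N1 − 1)/2 = (3/2 − 1)/2 = 1/4
smallest multiple with N1 ≥ 12 and N2 ≥ 10: k = 10  ⇒  N1 = 10·4 = 40, N2 = 10·1 = 10 (N1 ≤ 40, N2 ≤ 30, N2 ≠ N1 ✓), N3 = 40 + 2·10 = 60
check: N1/(N1+N3) with N1 = 40, N3 = 60 gives 2/5; |achieved − target| = 0 ≤ 1/250 ✓

N1=40 N2=10 achieved=2/5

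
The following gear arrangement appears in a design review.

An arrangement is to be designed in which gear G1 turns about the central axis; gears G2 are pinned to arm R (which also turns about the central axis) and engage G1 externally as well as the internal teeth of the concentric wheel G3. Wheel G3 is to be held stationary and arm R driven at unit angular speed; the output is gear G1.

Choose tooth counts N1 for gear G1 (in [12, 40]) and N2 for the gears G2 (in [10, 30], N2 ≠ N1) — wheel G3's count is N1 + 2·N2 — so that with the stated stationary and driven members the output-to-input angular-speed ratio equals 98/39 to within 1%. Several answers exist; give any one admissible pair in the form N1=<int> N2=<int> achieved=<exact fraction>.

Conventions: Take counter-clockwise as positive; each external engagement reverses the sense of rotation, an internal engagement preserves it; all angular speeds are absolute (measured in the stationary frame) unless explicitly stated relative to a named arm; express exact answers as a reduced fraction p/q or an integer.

topology: planetary set — design target 98/39, arm = carrier (Willis)
Willis with ω_ring = 0: ω_sun/ω_arm = (N1+N3)/N1; set equal to 98/39  ⇒  N3/N1 = 98/39 − 1 = 59/39
N3 = N1 + 2·N2  ⇒  N2/N1 = (N3/N1 − 1)/2 = (59/39 − 1)/2 = 10/39
smallest multiple with N1 ≥ 12 and N2 ≥ 10: k = 1  ⇒  N1 = 1·39 = 39, N2 = 1·10 = 10 (N1 ≤ 40, N2 ≤ 30, N2 ≠ N1 ✓), N3 = 39 + 2·10 = 59
check: (N1+N3)/N1 with N1 = 39, N3 = 59 gives 98/39; |achieved − target| = 0 ≤ 49/1950 ✓

N1=39 N2=10 achieved=98/39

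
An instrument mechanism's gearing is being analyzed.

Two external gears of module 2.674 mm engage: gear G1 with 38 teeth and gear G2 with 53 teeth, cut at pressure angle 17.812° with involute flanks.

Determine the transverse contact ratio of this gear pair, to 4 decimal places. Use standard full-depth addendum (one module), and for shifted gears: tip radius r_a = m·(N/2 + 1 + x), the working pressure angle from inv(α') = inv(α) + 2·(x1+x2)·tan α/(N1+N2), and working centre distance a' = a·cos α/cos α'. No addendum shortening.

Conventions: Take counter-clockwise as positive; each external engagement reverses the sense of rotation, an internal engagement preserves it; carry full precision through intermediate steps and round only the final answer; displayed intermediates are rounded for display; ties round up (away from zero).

1.8569

recognized (one external pair, fixed centres): single-mesh tooth geometry, m = 2.674, N1 = 38, N2 = 53
base radii: r_b1 = 48.370632, r_b2 = 67.464303
tip radii: r_a1 = 53.480000, r_a2 = 73.535000
no profile shift: α' = α, a' = a
action lengths: √(r_a1²−r_b1²) = 22.812110, √(r_a2²−r_b2²) = 29.256864
base pitch p_b = π·m·cos α = 7.997938
CR = (22.812110 + 29.256864 − 121.667000·sin 17.81200°)/7.997938 = 1.856939
contact ratio ≈ 1.8569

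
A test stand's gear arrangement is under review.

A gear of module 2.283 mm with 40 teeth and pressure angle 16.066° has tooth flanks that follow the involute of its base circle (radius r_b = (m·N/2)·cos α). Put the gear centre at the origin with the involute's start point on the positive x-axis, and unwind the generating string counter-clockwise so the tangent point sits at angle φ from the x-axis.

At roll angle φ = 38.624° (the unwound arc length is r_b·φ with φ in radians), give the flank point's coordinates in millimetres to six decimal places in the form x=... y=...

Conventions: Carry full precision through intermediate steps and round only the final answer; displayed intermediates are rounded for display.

recognized (one wheel, involute flank): single-mesh tooth geometry, m = 2.283, N = 40
pitch radius r_p = m·N/2 = 2.283·40/2 = 45.660000
base radius r_b = r_p·cos α = 45.660000·cos 16.066° = 43.876682
roll angle φ = 38.624° = 0.67411597 rad
x = r_b·(cos φ + φ·sin φ) = 52.741831
y = r_b·(sin φ − φ·cos φ) = 4.280069

x=52.741831 y=4.280069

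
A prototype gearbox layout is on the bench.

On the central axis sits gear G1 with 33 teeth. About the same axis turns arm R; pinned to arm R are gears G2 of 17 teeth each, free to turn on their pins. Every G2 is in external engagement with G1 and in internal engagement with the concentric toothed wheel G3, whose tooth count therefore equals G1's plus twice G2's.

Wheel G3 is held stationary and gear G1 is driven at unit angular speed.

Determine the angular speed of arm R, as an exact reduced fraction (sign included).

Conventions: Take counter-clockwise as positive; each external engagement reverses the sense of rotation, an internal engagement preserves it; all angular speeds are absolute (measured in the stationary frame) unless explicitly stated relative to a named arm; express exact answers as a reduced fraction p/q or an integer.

planetary set (33T centre, 17T on arm, 67T internal) — Willis relation
ring teeth: 33 + 2·17 = 67
33(ω_sun−ω_arm) = −67(ω_ring−ω_arm),  ω_ring = 0, ω_sun = 1
33(1−ω_arm) = −67(0−ω_arm)  ⇒  100·ω_arm = 33  ⇒  ω_arm = 33/100
exact speed ratio = 33/100

33/100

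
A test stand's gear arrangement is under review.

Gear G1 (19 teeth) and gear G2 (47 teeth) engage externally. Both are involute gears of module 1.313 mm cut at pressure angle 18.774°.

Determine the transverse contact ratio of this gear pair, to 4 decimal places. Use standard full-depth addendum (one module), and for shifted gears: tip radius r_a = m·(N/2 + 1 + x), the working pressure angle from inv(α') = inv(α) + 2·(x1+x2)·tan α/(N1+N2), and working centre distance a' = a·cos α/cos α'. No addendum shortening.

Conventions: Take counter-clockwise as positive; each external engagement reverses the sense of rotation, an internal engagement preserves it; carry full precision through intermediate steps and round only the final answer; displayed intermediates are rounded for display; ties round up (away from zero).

1.6990

single-mesh involute tooth geometry (19T engaging 47T at module 1.313)
base radii: r_b1 = 11.809852, r_b2 = 29.213846
tip radii: r_a1 = 13.786500, r_a2 = 32.168500
no profile shift: α' = α, a' = a
action lengths: √(r_a1²−r_b1²) = 7.113014, √(r_a2²−r_b2²) = 13.467131
base pitch p_b = π·m·cos α = 3.905447
CR = (7.113014 + 13.467131 − 43.329000·sin 18.77400°)/3.905447 = 1.698988
contact ratio ≈ 1.6990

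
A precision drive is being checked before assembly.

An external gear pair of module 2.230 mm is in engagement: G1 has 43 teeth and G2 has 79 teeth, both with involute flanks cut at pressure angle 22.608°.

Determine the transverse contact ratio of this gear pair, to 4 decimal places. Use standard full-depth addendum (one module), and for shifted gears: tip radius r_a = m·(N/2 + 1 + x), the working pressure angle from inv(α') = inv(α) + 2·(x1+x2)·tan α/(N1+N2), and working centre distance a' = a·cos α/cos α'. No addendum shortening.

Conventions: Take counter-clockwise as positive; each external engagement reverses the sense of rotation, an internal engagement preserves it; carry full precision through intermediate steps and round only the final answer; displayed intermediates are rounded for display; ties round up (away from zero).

1.6451

topology: single-mesh involute geometry — m = 2.230, 43T/79T pair
base radii: r_b1 = 44.260741, r_b2 = 81.316245
tip radii: r_a1 = 50.175000, r_a2 = 90.315000
no profile shift: α' = α, a' = a
action lengths: √(r_a1²−r_b1²) = 23.632974, √(r_a2²−r_b2²) = 39.299715
base pitch p_b = π·m·cos α = 6.467405
CR = (23.632974 + 39.299715 − 136.030000·sin 22.60800°)/6.467405 = 1.645090
contact ratio ≈ 1.6451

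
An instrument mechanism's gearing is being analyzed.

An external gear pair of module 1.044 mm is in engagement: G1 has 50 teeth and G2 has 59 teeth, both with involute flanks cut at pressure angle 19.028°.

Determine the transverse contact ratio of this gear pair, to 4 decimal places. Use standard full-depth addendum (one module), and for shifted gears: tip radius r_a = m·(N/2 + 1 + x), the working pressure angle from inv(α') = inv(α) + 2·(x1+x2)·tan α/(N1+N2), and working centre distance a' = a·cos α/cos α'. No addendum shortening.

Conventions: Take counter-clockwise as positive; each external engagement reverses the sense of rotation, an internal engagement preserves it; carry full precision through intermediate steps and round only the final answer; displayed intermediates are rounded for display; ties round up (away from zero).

class = single-mesh tooth geometry [involute pair 50T × 59T, m = 1.044]
base radii: r_b1 = 24.673879, r_b2 = 29.115178
tip radii: r_a1 = 27.144000, r_a2 = 31.842000
no profile shift: α' = α, a' = a
action lengths: √(r_a1²−r_b1²) = 11.313550, √(r_a2²−r_b2²) = 12.892610
base pitch p_b = π·m·cos α = 3.100611
CR = (11.313550 + 12.892610 − 56.898000·sin 19.02800°)/3.100611 = 1.824058
contact ratio ≈ 1.8241

1.8241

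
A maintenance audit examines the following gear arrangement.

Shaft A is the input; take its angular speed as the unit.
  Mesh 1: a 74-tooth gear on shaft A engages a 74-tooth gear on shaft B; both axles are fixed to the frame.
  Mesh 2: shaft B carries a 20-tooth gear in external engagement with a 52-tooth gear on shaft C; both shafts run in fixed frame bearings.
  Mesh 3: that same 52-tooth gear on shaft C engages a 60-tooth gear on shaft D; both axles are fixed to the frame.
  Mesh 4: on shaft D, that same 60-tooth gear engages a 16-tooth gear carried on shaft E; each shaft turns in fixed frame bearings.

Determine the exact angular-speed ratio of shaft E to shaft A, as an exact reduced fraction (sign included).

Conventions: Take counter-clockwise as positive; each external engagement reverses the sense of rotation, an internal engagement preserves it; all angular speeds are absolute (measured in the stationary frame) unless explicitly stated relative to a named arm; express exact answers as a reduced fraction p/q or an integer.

class = fixed-axis compound train [4 meshes; 4 ratios multiply, 4 sense flips]
mesh 1 [74T→74T]: running ratio 1, sense −
mesh 2 [20T→52T]: running ratio 5/13, sense +
mesh 3 [52T→60T]: running ratio 1/3, sense −
mesh 4 [60T→16T]: running ratio 5/4, sense +
ω_out/ω_in = 5/4

5/4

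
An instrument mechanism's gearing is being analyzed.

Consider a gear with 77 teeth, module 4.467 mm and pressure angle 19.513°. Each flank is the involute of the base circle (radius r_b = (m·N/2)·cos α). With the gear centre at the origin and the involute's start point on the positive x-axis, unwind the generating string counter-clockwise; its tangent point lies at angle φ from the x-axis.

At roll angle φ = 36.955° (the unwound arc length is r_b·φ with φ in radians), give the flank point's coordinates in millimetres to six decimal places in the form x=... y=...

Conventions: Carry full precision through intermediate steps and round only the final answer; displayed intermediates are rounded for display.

x=192.393293 y=13.904107

recognized (one wheel, involute flank): single-mesh tooth geometry, m = 4.467, N = 77
pitch radius r_p = m·N/2 = 4.467·77/2 = 171.979500
base radius r_b = r_p·cos α = 171.979500·cos 19.513° = 162.101983
roll angle φ = 36.955° = 0.64498643 rad
x = r_b·(cos φ + φ·sin φ) = 192.393293
y = r_b·(sin φ − φ·cos φ) = 13.904107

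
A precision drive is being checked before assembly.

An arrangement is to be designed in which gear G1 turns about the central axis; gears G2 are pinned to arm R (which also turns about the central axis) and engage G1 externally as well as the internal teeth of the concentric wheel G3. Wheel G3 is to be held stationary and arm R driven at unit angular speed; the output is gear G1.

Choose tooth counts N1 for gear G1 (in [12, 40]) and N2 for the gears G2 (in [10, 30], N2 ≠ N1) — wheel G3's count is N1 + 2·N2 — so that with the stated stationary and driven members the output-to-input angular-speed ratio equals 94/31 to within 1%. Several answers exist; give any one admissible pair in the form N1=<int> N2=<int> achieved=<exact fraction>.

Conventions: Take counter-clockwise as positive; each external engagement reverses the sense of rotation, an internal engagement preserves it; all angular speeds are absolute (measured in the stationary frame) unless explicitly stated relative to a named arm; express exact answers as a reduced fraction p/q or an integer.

N1=31 N2=16 achieved=94/31

planetary set to be sized for 94/31 (Willis relation)
Willis with ω_ring = 0: ω_sun/ω_arm = (N1+N3)/N1; set equal to 94/31  ⇒  N3/N1 = 94/31 − 1 = 63/31
N3 = N1 + 2·N2  ⇒  N2/N1 = (N3/N1 − 1)/2 = (63/31 − 1)/2 = 16/31
smallest multiple with N1 ≥ 12 and N2 ≥ 10: k = 1  ⇒  N1 = 1·31 = 31, N2 = 1·16 = 16 (N1 ≤ 40, N2 ≤ 30, N2 ≠ N1 ✓), N3 = 31 + 2·16 = 63
check: (N1+N3)/N1 with N1 = 31, N3 = 63 gives 94/31; |achieved − target| = 0 ≤ 47/1550 ✓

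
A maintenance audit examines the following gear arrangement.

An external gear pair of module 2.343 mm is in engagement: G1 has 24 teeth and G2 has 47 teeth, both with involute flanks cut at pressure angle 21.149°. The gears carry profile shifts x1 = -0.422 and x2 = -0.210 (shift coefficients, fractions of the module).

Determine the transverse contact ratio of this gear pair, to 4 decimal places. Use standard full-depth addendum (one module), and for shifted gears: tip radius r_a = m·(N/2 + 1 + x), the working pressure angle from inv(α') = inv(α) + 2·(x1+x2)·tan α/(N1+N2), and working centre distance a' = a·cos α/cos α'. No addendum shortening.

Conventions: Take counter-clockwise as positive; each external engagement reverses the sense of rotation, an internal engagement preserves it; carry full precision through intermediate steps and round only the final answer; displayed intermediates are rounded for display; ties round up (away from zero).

class = single-mesh tooth geometry [involute pair 24T × 47T, m = 2.343]
base radii: r_b1 = 26.222256, r_b2 = 51.351918
tip radii: r_a1 = 29.470254, r_a2 = 56.911470
inv(α') = inv(21.149°) + 2·(-0.422-0.210)·tan α/(24+47) = 0.01084404  ⇒  α' = 18.04525°
a' = a·cos α / cos α' = 83.1765·cos 21.149°/cos 18.04525° = 81.587277
action lengths: √(r_a1²−r_b1²) = 13.449504, √(r_a2²−r_b2²) = 24.533568
base pitch p_b = π·m·cos α = 6.864971
CR = (13.449504 + 24.533568 − 81.587277·sin 18.04525°)/6.864971 = 1.851419
contact ratio ≈ 1.8514

1.8514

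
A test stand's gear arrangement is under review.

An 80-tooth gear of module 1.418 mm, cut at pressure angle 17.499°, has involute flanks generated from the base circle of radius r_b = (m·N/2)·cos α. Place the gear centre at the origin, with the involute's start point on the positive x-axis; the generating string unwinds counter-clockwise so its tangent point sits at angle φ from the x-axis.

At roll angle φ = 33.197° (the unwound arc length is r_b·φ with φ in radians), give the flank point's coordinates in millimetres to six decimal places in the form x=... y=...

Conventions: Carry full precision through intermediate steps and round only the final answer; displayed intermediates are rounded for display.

x=62.427074 y=3.390904

topology: single-mesh involute geometry — m = 1.418, N = 80
pitch radius r_p = m·N/2 = 1.418·80/2 = 56.720000
base radius r_b = r_p·cos α = 56.720000·cos 17.499° = 54.095123
roll angle φ = 33.197° = 0.57939695 rad
x = r_b·(cos φ + φ·sin φ) = 62.427074
y = r_b·(sin φ − φ·cos φ) = 3.390904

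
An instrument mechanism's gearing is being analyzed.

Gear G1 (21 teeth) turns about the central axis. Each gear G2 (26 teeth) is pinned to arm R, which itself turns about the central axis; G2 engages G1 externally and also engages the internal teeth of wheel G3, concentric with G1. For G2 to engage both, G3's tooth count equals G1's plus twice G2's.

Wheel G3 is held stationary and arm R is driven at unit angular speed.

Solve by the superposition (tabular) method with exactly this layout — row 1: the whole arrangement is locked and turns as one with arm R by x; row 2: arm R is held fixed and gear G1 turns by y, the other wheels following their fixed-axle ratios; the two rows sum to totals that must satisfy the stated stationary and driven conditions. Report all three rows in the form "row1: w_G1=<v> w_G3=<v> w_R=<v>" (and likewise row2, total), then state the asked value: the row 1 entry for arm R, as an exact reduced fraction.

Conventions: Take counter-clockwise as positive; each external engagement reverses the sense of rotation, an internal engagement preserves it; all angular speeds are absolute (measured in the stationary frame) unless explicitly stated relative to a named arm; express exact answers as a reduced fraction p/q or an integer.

row1: w_G1=1 w_G3=1 w_R=1
row2: w_G1=73/21 w_G3=-1 w_R=0
total: w_G1=94/21 w_G3=0 w_R=1
asked value: 1

topology: planetary set — G1 21T / G2 26T / G3 73T, arm = carrier (Willis)
row 1 (train locked, turned with arm): all members turn x
row 2 (arm held, sun turns y): ω_ring = −(21/73)·y, ω_arm = 0
boundary: total ω_ring = x − (21/73)·y = 0 and total ω_arm = x = 1  ⇒  y = 73/21, x = 1
row 2 ring = −(21/73)·73/21 = -1
totals (row 1 + row 2): sun 1 + 73/21 = 94/21, ring 1 + (-1) = 0, arm 1 + 0 = 1
asked cell (row1, arm) = 1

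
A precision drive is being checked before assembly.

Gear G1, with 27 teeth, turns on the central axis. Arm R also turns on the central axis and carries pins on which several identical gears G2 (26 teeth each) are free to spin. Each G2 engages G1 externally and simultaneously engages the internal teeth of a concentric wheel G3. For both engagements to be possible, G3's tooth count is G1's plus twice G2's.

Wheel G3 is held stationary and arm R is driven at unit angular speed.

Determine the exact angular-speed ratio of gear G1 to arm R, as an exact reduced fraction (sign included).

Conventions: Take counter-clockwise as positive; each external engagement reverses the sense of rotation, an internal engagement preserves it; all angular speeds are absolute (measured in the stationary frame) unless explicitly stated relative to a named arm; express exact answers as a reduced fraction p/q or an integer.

topology: planetary set — G1 27T / G2 26T / G3 79T, arm = carrier (Willis)
ring teeth: 27 + 2·26 = 79
27(ω_sun−ω_arm) = −79(ω_ring−ω_arm),  ω_ring = 0, ω_arm = 1
ω_sun = 1 − (79/27)(0−1) = 106/27
ω_out/ω_in = 106/27

106/27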